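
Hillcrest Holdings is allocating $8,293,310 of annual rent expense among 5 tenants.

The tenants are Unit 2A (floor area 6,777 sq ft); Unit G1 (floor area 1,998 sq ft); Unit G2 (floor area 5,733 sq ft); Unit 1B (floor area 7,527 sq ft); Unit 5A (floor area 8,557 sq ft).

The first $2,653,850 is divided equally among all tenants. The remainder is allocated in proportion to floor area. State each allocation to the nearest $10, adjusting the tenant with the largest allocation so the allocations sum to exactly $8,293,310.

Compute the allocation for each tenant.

First tranche $2,653,850 split equally: $530,770 each.
Remainder $5,639,460 by floor area (total 30,592): Unit 2A 1,249,301.14 → $1,249,300; Unit G1 368,319.86 → $368,320; Unit G2 1,056,845.72 → $1,056,850; Unit 1B 1,387,559.34 → $1,387,560; Unit 5A 1,577,433.94 → $1,577,430.
Totals: Unit 2A $530,770 + $1,249,300 = $1,780,070; Unit G1 $530,770 + $368,320 = $899,090; Unit G2 $530,770 + $1,056,850 = $1,587,620; Unit 1B $530,770 + $1,387,560 = $1,918,330; Unit 5A $530,770 + $1,577,430 = $2,108,200.

Unit 2A: $1,780,070; Unit G1: $899,090; Unit G2: $1,587,620; Unit 1B: $1,918,330; Unit 5A: $2,108,200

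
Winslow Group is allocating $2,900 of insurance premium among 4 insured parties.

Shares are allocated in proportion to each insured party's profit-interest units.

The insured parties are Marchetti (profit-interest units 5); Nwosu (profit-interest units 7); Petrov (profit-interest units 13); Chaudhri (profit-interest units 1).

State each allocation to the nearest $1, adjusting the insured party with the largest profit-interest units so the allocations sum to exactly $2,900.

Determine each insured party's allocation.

Total profit-interest units = 26.
Raw shares: Marchetti 5/26 × $2,900 = 557.69; Nwosu 7/26 × $2,900 = 780.77; Petrov 13/26 × $2,900 = 1,450.00; Chaudhri 1/26 × $2,900 = 111.54.
Rounded to nearest $1: Marchetti $558; Nwosu $781; Petrov $1,450; Chaudhri $112. Sum = $2,901.
Difference $2,900 − $2,901 = −$1 applied to largest profit-interest units (Petrov): Petrov becomes $1,449.

Marchetti: $558; Nwosu: $781; Petrov: $1,449; Chaudhri: $112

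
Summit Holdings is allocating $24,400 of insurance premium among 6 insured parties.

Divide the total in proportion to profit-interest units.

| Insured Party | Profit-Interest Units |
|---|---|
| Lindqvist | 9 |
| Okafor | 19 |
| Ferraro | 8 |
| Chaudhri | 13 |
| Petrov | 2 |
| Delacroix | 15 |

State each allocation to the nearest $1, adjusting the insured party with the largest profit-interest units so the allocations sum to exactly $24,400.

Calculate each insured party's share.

Sum of profit-interest units: 66.
Raw shares: Lindqvist 9/66 × $24,400 = 3,327.27; Okafor 19/66 × $24,400 = 7,024.24; Ferraro 8/66 × $24,400 = 2,957.58; Chaudhri 13/66 × $24,400 = 4,806.06; Petrov 2/66 × $24,400 = 739.39; Delacroix 15/66 × $24,400 = 5,545.45.
After rounding ($1): Lindqvist $3,327; Okafor $7,024; Ferraro $2,958; Chaudhri $4,806; Petrov $739; Delacroix $5,545. Sum = $24,399.
Difference $24,400 − $24,399 = +$1 applied to largest profit-interest units (Okafor): Okafor becomes $7,025.

Lindqvist: $3,327; Okafor: $7,025; Ferraro: $2,958; Chaudhri: $4,806; Petrov: $739; Delacroix: $5,545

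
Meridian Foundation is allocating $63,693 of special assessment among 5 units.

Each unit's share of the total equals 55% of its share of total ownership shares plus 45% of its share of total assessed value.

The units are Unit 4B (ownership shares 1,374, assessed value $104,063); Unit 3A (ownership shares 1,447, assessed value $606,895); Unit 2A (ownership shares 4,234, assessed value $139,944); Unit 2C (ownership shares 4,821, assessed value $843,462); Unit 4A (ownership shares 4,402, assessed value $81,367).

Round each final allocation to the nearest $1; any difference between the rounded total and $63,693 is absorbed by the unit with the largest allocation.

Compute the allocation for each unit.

Totals — ownership shares 16,278, assessed value 1,775,731.
Blended shares (55% ownership shares + 45% assessed value): Unit 4B 0.0728; Unit 3A 0.2027; Unit 2A 0.1785; Unit 2C 0.3766; Unit 4A 0.1694.
Proportional shares: Unit 4B 4,636.59; Unit 3A 12,909.84; Unit 2A 11,370.62; Unit 2C 23,989.27; Unit 4A 10,786.68.
Rounded to nearest $1: Unit 4B $4,637; Unit 3A $12,910; Unit 2A $11,371; Unit 2C $23,989; Unit 4A $10,787. Sum = $63,694.
Difference $63,693 − $63,694 = −$1 applied to largest allocation (Unit 2C): Unit 2C becomes $23,988.

Unit 4B: $4,637 · Unit 3A: $12,910 · Unit 2A: $11,371 · Unit 2C: $23,988 · Unit 4A: $10,787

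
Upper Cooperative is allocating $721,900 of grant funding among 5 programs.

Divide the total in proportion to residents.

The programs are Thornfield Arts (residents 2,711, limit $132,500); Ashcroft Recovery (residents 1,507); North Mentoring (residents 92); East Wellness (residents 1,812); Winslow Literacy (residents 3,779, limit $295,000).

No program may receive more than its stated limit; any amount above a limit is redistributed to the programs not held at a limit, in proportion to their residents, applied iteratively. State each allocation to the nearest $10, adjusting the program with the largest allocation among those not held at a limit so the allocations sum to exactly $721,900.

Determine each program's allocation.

Residents total: 9,901.
Proportional shares (ignoring caps): Thornfield Arts 197,663.96; Ashcroft Recovery 109,878.12; North Mentoring 6,707.89; East Wellness 132,116.23; Winslow Literacy 275,533.79.
Held at cap: Thornfield Arts ($132,500); balance $589,400 reallocated over remaining residents 7,190.
Held at cap: Winslow Literacy ($295,000); balance $294,400 reallocated over remaining residents 3,411.
Remaining shares: Ashcroft Recovery 130,067.66 → $130,070; North Mentoring 7,940.43 → $7,940; East Wellness 156,391.91 → $156,390.

Thornfield Arts: $132,500 | Ashcroft Recovery: $130,070 | North Mentoring: $7,940 | East Wellness: $156,390 | Winslow Literacy: $295,000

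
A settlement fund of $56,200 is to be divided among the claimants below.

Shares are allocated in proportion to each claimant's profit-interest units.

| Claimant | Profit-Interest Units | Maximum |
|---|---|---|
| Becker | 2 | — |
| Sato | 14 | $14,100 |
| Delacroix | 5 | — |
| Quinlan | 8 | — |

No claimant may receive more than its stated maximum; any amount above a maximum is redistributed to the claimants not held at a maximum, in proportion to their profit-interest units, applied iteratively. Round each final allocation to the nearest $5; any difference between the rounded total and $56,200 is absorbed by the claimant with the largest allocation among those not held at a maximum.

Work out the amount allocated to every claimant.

Profit-interest units total: 29.
Unconstrained shares: Becker 3,875.86; Sato 27,131.03; Delacroix 9,689.66; Quinlan 15,503.45.
Cap binds for Sato ($14,100); residual $42,100 reallocated over remaining profit-interest units 15.
Shares after redistribution: Becker 5,613.33 → $5,615; Delacroix 14,033.33 → $14,035; Quinlan 22,453.33 → $22,455.
Rounding difference −$5 applied to Quinlan → $22,450.

Becker: $5,615; Sato: $14,100; Delacroix: $14,035; Quinlan: $22,450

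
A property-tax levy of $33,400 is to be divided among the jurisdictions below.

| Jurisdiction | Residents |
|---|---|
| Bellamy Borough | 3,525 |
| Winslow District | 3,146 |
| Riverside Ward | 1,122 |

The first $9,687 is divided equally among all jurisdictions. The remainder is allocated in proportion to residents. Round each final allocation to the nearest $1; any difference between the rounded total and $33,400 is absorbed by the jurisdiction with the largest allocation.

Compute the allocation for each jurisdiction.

First tranche $9,687 split equally: $3,229 each.
Remainder $23,713 by residents (total 7,793): Bellamy Borough 10,726.08 → $10,726; Winslow District 9,572.83 → $9,573; Riverside Ward 3,414.09 → $3,414.
Totals: Bellamy Borough $3,229 + $10,726 = $13,955; Winslow District $3,229 + $9,573 = $12,802; Riverside Ward $3,229 + $3,414 = $6,643.

Bellamy Borough: $13,955 · Winslow District: $12,802 · Riverside Ward: $6,643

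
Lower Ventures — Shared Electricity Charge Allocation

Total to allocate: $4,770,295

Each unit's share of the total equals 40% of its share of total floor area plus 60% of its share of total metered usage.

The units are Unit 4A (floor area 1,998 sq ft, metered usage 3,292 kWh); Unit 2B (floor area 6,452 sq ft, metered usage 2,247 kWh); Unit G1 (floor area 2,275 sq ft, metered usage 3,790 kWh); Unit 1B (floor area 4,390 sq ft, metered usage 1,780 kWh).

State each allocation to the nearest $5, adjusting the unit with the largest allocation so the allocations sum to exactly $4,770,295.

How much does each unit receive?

Unit 4A: $1,100,395 · Unit 2B: $1,393,430 · Unit G1: $1,263,670 · Unit 1B: $1,012,800

Floor area total 15,115; metered usage total 11,109.
Blended shares (40% floor area + 60% metered usage): Unit 4A 0.2307; Unit 2B 0.2921; Unit G1 0.2649; Unit 1B 0.2123.
Pro-rata amounts: Unit 4A 1,100,394.53; Unit 2B 1,393,428.70; Unit G1 1,263,670.16; Unit 1B 1,012,801.61.
Rounded to nearest $5: Unit 4A $1,100,395; Unit 2B $1,393,430; Unit G1 $1,263,670; Unit 1B $1,012,800. Sum = $4,770,295.
Rounded total matches; no reconciliation needed.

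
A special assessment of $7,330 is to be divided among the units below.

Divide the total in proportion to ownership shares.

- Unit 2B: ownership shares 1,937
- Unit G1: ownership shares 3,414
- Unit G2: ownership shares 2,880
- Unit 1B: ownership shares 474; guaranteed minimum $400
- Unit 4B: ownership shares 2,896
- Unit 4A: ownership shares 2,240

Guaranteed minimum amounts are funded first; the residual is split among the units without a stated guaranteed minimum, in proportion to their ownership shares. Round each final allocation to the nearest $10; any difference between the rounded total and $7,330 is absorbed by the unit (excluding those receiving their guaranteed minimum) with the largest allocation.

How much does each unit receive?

Unit 2B: $1,000; Unit G1: $1,780; Unit G2: $1,490; Unit 1B: $400; Unit 4B: $1,500; Unit 4A: $1,160

Fund the minimums — Unit 1B $400. Residual $6,930.
Residual split over remaining ownership shares 13,367: Unit 2B 1,004.22 → $1,000; Unit G1 1,769.96 → $1,770; Unit G2 1,493.11 → $1,490; Unit 4B 1,501.40 → $1,500; Unit 4A 1,161.31 → $1,160.
Rounding difference +$10 applied to Unit G1 → $1,780.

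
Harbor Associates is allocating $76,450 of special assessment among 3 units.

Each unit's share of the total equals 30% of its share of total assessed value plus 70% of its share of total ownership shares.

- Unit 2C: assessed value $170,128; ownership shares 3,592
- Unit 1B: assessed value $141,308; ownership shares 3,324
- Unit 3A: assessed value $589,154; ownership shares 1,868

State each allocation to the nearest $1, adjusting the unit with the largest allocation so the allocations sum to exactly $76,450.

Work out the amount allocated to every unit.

Assessed value total 900,590; ownership shares total 8,784.
Combined weights (30% assessed value + 70% ownership shares): Unit 2C 0.3429; Unit 1B 0.3120; Unit 3A 0.3451.
Pro-rata amounts: Unit 2C 26,216.23; Unit 1B 23,849.53; Unit 3A 26,384.24.
After rounding ($1): Unit 2C $26,216; Unit 1B $23,850; Unit 3A $26,384. Sum = $76,450.
Rounded total matches; no reconciliation needed.

Unit 2C: $26,216 | Unit 1B: $23,850 | Unit 3A: $26,384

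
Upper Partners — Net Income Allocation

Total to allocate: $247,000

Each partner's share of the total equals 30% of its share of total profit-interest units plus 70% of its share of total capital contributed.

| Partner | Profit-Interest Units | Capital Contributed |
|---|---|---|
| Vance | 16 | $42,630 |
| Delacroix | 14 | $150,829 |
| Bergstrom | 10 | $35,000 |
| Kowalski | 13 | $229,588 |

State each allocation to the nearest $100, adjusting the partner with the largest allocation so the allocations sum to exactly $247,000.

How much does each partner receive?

Vance: $38,500 · Delacroix: $76,500 · Bergstrom: $27,200 · Kowalski: $104,800

Totals — profit-interest units 53, capital contributed 458,047.
Combined weights (30% profit-interest units + 70% capital contributed): Vance 0.1557; Delacroix 0.3097; Bergstrom 0.1101; Kowalski 0.4244.
Raw shares: Vance 38,461.45; Delacroix 76,507.34; Bergstrom 27,192.66; Kowalski 104,838.55.
Rounded to nearest $100: Vance $38,500; Delacroix $76,500; Bergstrom $27,200; Kowalski $104,800. Sum = $247,000.
Rounded total matches; no reconciliation needed.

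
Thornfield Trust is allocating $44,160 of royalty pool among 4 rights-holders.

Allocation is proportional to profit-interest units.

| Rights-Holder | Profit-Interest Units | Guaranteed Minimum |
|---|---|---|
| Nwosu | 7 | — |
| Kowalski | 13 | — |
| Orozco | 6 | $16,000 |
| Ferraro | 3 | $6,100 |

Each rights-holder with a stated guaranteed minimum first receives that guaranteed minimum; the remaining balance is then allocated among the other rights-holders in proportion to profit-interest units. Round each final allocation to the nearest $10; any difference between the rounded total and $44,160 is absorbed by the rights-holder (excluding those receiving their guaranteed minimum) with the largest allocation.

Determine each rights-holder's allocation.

Guaranteed amounts: Orozco $16,000; Ferraro $6,100. Remaining pool $22,060.
Remaining pool split over remaining profit-interest units 20: Nwosu 7,721.00 → $7,720; Kowalski 14,339.00 → $14,340.

Nwosu: $7,720 · Kowalski: $14,340 · Orozco: $16,000 · Ferraro: $6,100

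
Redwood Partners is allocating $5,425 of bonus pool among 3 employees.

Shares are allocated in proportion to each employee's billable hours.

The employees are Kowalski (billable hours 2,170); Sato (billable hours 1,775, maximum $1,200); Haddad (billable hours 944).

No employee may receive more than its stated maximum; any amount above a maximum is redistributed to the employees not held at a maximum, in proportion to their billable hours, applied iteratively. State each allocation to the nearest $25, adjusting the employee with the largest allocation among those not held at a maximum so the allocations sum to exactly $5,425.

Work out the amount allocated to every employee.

Combined billable hours = 4,889.
Pro-rata shares before constraints: Kowalski 2,407.91; Sato 1,969.60; Haddad 1,047.49.
Cap binds for Sato ($1,200); balance $4,225 reallocated over remaining billable hours 3,114.
Shares after redistribution: Kowalski 2,944.20 → $2,950; Haddad 1,280.80 → $1,275.

Kowalski: $2,950; Sato: $1,200; Haddad: $1,275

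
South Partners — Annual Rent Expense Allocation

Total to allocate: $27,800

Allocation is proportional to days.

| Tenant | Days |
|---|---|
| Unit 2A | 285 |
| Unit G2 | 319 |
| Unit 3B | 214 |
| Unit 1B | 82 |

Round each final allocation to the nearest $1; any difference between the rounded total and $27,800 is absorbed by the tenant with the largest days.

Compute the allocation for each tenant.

Sum of days: 285 + 319 + 214 + 82 = 900.
Pro-rata amounts: Unit 2A 8,803.33; Unit G2 9,853.56; Unit 3B 6,610.22; Unit 1B 2,532.89.
Rounded to nearest $1: Unit 2A $8,803; Unit G2 $9,854; Unit 3B $6,610; Unit 1B $2,533. Sum = $27,800.
Sum already equals the total — no adjustment.

Unit 2A: $8,803 | Unit G2: $9,854 | Unit 3B: $6,610 | Unit 1B: $2,533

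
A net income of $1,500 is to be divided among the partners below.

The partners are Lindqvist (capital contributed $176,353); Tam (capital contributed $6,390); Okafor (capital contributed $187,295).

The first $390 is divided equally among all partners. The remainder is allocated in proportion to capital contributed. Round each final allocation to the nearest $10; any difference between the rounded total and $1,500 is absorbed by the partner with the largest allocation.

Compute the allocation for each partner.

$390 shared equally gives $130 per partner.
Remainder $1,110 by capital contributed (total 370,038): Lindqvist 529.00 → $530; Tam 19.17 → $20; Okafor 561.83 → $560.
Totals: Lindqvist $130 + $530 = $660; Tam $130 + $20 = $150; Okafor $130 + $560 = $690.

Lindqvist: $660 | Tam: $150 | Okafor: $690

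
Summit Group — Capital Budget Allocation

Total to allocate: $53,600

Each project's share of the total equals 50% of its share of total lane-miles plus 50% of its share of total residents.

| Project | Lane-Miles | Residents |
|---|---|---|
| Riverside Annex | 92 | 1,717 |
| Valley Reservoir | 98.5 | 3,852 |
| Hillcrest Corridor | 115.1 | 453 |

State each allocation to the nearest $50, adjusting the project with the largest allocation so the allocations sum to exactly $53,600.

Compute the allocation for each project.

Riverside Annex: $15,700; Valley Reservoir: $25,800; Hillcrest Corridor: $12,100

Lane-miles total 305.6; residents total 6,022.
Blended shares (50% lane-miles + 50% residents): Riverside Annex 0.2931; Valley Reservoir 0.4810; Hillcrest Corridor 0.2259.
Pro-rata amounts: Riverside Annex 15,709.31; Valley Reservoir 25,780.83; Hillcrest Corridor 12,109.86.
Rounded to nearest $50: Riverside Annex $15,700; Valley Reservoir $25,800; Hillcrest Corridor $12,100. Sum = $53,600.
Rounded total matches; no reconciliation needed.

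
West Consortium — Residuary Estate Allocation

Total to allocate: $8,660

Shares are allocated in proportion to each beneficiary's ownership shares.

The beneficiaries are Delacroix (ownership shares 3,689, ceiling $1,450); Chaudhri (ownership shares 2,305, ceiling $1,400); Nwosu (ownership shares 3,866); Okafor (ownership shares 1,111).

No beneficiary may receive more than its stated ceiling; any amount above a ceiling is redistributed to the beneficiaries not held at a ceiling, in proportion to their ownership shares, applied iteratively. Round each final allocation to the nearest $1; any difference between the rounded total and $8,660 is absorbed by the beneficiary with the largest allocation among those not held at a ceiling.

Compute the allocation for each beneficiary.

Delacroix: $1,450; Chaudhri: $1,400; Nwosu: $4,513; Okafor: $1,297

Total ownership shares = 10,971.
Proportional shares (ignoring caps): Delacroix 2,911.93; Chaudhri 1,819.46; Nwosu 3,051.64; Okafor 876.97.
Capped: Delacroix ($1,450), Chaudhri ($1,400); residual $5,810 reallocated over remaining ownership shares 4,977.
Redistributed shares: Nwosu 4,513.05 → $4,513; Okafor 1,296.95 → $1,297.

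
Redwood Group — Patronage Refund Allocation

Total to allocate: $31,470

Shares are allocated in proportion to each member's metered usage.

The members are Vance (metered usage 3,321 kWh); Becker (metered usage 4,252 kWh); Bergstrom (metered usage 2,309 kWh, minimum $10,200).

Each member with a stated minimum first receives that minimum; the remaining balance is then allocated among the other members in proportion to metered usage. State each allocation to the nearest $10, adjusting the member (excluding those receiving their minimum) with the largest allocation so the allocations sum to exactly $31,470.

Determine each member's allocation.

Guaranteed amounts: Bergstrom $10,200. Remaining pool $21,270.
Remaining pool split over remaining metered usage 7,573: Vance 9,327.57 → $9,330; Becker 11,942.43 → $11,940.

Vance: $9,330 | Becker: $11,940 | Bergstrom: $10,200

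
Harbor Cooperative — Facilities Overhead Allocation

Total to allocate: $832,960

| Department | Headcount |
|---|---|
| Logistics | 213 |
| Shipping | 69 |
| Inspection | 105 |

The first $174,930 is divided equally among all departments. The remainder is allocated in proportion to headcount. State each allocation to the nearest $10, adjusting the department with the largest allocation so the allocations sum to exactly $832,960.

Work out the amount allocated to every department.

$174,930 shared equally gives $58,310 per department.
Remainder $658,030 by headcount (total 387): Logistics 362,171.55 → $362,170; Shipping 117,323.18 → $117,320; Inspection 178,535.27 → $178,540.
Totals: Logistics $58,310 + $362,170 = $420,480; Shipping $58,310 + $117,320 = $175,630; Inspection $58,310 + $178,540 = $236,850.

Logistics: $420,480; Shipping: $175,630; Inspection: $236,850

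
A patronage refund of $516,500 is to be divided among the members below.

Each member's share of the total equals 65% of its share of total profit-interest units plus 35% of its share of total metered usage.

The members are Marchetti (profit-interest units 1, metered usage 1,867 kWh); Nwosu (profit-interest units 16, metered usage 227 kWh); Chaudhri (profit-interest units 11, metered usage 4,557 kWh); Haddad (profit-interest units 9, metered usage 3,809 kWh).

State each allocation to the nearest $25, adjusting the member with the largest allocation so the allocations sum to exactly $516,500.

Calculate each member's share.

Totals — profit-interest units 37, metered usage 10,460.
Blended shares (65% profit-interest units + 35% metered usage): Marchetti 0.0800; Nwosu 0.2887; Chaudhri 0.3457; Haddad 0.2856.
Raw shares: Marchetti 41,340.09; Nwosu 149,101.51; Chaudhri 178,566.51; Haddad 147,491.90.
Rounded to nearest $25: Marchetti $41,350; Nwosu $149,100; Chaudhri $178,575; Haddad $147,500. Sum = $516,525.
Difference $516,500 − $516,525 = −$25 applied to largest allocation (Chaudhri): Chaudhri becomes $178,550.

Marchetti: $41,350 | Nwosu: $149,100 | Chaudhri: $178,550 | Haddad: $147,500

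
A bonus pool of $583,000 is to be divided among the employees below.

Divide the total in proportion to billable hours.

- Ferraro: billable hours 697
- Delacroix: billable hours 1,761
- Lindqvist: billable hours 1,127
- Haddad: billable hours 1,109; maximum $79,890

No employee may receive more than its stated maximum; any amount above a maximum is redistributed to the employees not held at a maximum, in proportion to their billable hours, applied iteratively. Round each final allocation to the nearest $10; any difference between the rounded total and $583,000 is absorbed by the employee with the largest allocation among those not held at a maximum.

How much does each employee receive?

Total billable hours = 4,694.
Unconstrained shares: Ferraro 86,568.17; Delacroix 218,718.15; Lindqvist 139,974.65; Haddad 137,739.03.
Cap binds for Haddad ($79,890); balance $503,110 reallocated over remaining billable hours 3,585.
Redistributed shares: Ferraro 97,815.25 → $97,820; Delacroix 247,134.37 → $247,130; Lindqvist 158,160.38 → $158,160.

Ferraro: $97,820 | Delacroix: $247,130 | Lindqvist: $158,160 | Haddad: $79,890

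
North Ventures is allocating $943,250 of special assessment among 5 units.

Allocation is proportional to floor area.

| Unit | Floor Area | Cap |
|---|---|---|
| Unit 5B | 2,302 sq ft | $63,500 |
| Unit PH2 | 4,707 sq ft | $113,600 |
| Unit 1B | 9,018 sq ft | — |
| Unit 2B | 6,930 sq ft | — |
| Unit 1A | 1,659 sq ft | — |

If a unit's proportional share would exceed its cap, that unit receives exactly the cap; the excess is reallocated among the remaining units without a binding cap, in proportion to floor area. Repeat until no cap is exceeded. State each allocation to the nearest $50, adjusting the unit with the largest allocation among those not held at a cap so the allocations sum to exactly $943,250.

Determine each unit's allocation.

Combined floor area = 24,616.
Unconstrained shares: Unit 5B 88,209.36; Unit PH2 180,365.52; Unit 1B 345,556.89; Unit 2B 265,547.71; Unit 1A 63,570.51.
Cap binds for Unit 5B ($63,500), Unit PH2 ($113,600); remaining pool $766,150 reallocated over remaining floor area 17,607.
Shares after redistribution: Unit 1B 392,408.74 → $392,400; Unit 2B 301,551.63 → $301,550; Unit 1A 72,189.63 → $72,200.

Unit 5B: $63,500 | Unit PH2: $113,600 | Unit 1B: $392,400 | Unit 2B: $301,550 | Unit 1A: $72,200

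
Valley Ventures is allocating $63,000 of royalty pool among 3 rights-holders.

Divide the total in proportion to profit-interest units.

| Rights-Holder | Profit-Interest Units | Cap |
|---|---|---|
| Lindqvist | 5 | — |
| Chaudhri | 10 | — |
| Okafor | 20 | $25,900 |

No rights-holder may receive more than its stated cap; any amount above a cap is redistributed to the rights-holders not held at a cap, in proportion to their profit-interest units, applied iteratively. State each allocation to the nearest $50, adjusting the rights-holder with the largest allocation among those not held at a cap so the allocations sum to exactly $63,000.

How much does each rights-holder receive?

Lindqvist: $12,350 | Chaudhri: $24,750 | Okafor: $25,900

Combined profit-interest units = 35.
Unconstrained shares: Lindqvist 9,000.00; Chaudhri 18,000.00; Okafor 36,000.00.
Capped: Okafor ($25,900); remaining pool $37,100 reallocated over remaining profit-interest units 15.
Redistributed shares: Lindqvist 12,366.67 → $12,350; Chaudhri 24,733.33 → $24,750.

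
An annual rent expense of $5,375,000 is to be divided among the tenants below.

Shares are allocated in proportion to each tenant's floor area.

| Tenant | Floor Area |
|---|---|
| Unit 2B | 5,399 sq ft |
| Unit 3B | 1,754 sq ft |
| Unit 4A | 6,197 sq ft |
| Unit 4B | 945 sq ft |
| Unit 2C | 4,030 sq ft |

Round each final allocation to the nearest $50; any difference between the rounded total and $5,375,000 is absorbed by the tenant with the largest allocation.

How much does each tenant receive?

Floor area total: 18,325.
Proportional shares: Unit 2B 5,399/18,325 × $5,375,000 = 1,583,608.46; Unit 3B 1,754/18,325 × $5,375,000 = 514,474.76; Unit 4A 6,197/18,325 × $5,375,000 = 1,817,673.94; Unit 4B 945/18,325 × $5,375,000 = 277,182.81; Unit 2C 4,030/18,325 × $5,375,000 = 1,182,060.03.
At nearest $50: Unit 2B $1,583,600; Unit 3B $514,450; Unit 4A $1,817,650; Unit 4B $277,200; Unit 2C $1,182,050. Sum = $5,374,950.
Difference $5,375,000 − $5,374,950 = +$50 applied to largest allocation (Unit 4A): Unit 4A becomes $1,817,700.

Unit 2B: $1,583,600; Unit 3B: $514,450; Unit 4A: $1,817,700; Unit 4B: $277,200; Unit 2C: $1,182,050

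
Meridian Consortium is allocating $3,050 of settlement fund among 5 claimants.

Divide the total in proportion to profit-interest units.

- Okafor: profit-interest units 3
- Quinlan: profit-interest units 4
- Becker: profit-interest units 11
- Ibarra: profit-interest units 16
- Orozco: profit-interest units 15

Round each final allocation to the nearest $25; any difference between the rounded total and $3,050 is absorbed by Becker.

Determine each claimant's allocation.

Total profit-interest units = 49.
Pro-rata amounts: Okafor 3/49 × $3,050 = 186.73; Quinlan 4/49 × $3,050 = 248.98; Becker 11/49 × $3,050 = 684.69; Ibarra 16/49 × $3,050 = 995.92; Orozco 15/49 × $3,050 = 933.67.
After rounding ($25): Okafor $175; Quinlan $250; Becker $675; Ibarra $1,000; Orozco $925. Sum = $3,025.
Difference $3,050 − $3,025 = +$25 applied to Becker: Becker becomes $700.

Okafor: $175 | Quinlan: $250 | Becker: $700 | Ibarra: $1,000 | Orozco: $925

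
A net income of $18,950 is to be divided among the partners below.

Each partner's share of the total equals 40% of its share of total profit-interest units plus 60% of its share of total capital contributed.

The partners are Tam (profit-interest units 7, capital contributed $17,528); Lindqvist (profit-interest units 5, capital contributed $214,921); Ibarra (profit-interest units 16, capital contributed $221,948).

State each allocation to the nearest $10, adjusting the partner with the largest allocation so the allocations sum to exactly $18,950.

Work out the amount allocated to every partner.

Tam: $2,330; Lindqvist: $6,730; Ibarra: $9,890

Totals — profit-interest units 28, capital contributed 454,397.
Combined weights (40% profit-interest units + 60% capital contributed): Tam 0.1231; Lindqvist 0.3552; Ibarra 0.5216.
Proportional shares: Tam 2,333.59; Lindqvist 6,731.36; Ibarra 9,885.05.
At nearest $10: Tam $2,330; Lindqvist $6,730; Ibarra $9,890. Sum = $18,950.
No rounding difference to absorb.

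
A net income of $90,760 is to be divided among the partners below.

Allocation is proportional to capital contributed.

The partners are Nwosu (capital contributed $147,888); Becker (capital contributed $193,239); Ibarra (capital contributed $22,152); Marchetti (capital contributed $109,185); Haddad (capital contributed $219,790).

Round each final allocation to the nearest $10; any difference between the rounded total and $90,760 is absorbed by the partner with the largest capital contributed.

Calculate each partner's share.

Nwosu: $19,390; Becker: $25,340; Ibarra: $2,900; Marchetti: $14,320; Haddad: $28,810

Total capital contributed = 147,888 + 193,239 + 22,152 + 109,185 + 219,790 = 692,254.
Proportional shares: Nwosu 19,389.29; Becker 25,335.17; Ibarra 2,904.30; Marchetti 14,315.02; Haddad 28,816.22.
After rounding ($10): Nwosu $19,390; Becker $25,340; Ibarra $2,900; Marchetti $14,320; Haddad $28,820. Sum = $90,770.
Difference $90,760 − $90,770 = −$10 applied to largest capital contributed (Haddad): Haddad becomes $28,810.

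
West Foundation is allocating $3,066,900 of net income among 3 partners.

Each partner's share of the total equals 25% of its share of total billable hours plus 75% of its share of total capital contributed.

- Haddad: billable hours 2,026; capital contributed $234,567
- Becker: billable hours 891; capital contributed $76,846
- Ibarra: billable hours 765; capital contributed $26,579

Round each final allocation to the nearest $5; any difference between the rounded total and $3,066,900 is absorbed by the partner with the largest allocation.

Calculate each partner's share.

Billable hours total 3,682; capital contributed total 337,992.
Composite weights (25% billable hours + 75% capital contributed): Haddad 0.6581; Becker 0.2310; Ibarra 0.1109.
Raw shares: Haddad 2,018,211.37; Becker 708,507.02; Ibarra 340,181.61.
Rounded to nearest $5: Haddad $2,018,210; Becker $708,505; Ibarra $340,180. Sum = $3,066,895.
Difference $3,066,900 − $3,066,895 = +$5 applied to largest allocation (Haddad): Haddad becomes $2,018,215.

Haddad: $2,018,215; Becker: $708,505; Ibarra: $340,180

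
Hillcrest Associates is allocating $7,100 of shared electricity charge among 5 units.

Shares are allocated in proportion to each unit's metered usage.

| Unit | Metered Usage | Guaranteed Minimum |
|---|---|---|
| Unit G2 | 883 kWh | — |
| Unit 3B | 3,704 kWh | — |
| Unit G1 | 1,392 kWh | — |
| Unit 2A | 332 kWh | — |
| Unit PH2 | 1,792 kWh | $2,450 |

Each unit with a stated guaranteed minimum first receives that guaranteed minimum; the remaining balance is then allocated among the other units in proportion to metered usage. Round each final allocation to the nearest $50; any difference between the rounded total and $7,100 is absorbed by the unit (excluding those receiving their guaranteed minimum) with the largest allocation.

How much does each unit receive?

Fund the minimums — Unit PH2 $2,450. Residual $4,650.
Residual split over remaining metered usage 6,311: Unit G2 650.60 → $650; Unit 3B 2,729.14 → $2,750; Unit G1 1,025.64 → $1,050; Unit 2A 244.62 → $250.
Rounding difference −$50 applied to Unit 3B → $2,700.

Unit G2: $650 | Unit 3B: $2,700 | Unit G1: $1,050 | Unit 2A: $250 | Unit PH2: $2,450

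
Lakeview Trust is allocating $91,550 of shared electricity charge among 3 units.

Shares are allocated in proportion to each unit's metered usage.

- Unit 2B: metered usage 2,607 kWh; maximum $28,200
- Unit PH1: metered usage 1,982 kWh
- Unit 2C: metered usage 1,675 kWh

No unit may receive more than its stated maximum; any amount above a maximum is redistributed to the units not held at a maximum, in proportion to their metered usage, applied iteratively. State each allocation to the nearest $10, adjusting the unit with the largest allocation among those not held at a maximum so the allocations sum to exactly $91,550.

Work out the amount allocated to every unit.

Unit 2B: $28,200 · Unit PH1: $34,330 · Unit 2C: $29,020

Total metered usage = 6,264.
Unconstrained shares: Unit 2B 38,101.99; Unit PH1 28,967.45; Unit 2C 24,480.56.
Cap binds for Unit 2B ($28,200); remaining pool $63,350 reallocated over remaining metered usage 3,657.
Redistributed shares: Unit PH1 34,334.07 → $34,330; Unit 2C 29,015.93 → $29,020.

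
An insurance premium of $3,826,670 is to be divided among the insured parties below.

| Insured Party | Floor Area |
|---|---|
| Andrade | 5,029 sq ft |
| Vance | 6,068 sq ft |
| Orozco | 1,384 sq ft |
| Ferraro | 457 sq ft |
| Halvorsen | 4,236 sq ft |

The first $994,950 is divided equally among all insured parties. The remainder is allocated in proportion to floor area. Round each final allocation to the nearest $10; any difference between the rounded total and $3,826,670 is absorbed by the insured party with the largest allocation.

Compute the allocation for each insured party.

Andrade: $1,028,190 | Vance: $1,199,510 | Orozco: $427,190 | Ferraro: $274,340 | Halvorsen: $897,440

$994,950 shared equally gives $198,990 per insured party.
Remainder $2,831,720 by floor area (total 17,174): Andrade 829,202.28 → $829,200; Vance 1,000,516.88 → $1,000,520; Orozco 228,199.63 → $228,200; Ferraro 75,352.05 → $75,350; Halvorsen 698,449.16 → $698,450.
Totals: Andrade $198,990 + $829,200 = $1,028,190; Vance $198,990 + $1,000,520 = $1,199,510; Orozco $198,990 + $228,200 = $427,190; Ferraro $198,990 + $75,350 = $274,340; Halvorsen $198,990 + $698,450 = $897,440.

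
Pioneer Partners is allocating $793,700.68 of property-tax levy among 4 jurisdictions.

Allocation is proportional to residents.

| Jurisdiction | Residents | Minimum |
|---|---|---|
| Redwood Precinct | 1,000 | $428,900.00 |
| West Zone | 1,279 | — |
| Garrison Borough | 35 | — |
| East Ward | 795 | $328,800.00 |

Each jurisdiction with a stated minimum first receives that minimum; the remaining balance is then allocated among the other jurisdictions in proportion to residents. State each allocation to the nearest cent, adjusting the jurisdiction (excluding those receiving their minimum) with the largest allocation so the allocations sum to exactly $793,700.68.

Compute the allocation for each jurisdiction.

Redwood Precinct: $428,900.00 · West Zone: $35,041.76 · Garrison Borough: $958.92 · East Ward: $328,800.00

Fund the minimums — Redwood Precinct $428,900.00; East Ward $328,800.00. Balance $36,000.68.
Balance split over remaining residents 1,314: West Zone 35,041.7578 → $35,041.76; Garrison Borough 958.9222 → $958.92.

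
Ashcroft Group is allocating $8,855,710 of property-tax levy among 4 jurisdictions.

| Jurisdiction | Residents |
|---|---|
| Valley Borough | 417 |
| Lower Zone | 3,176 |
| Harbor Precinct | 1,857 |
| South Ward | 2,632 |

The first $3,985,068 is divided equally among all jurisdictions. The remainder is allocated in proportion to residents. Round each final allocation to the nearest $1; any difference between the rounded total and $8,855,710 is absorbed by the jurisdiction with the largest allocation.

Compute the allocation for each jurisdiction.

Valley Borough: $1,247,573 · Lower Zone: $2,910,293 · Harbor Precinct: $2,115,394 · South Ward: $2,582,450

$3,985,068 shared equally gives $996,267 per jurisdiction.
Remainder $4,870,642 by residents (total 8,082): Valley Borough 251,306.32 → $251,306; Lower Zone 1,914,026.11 → $1,914,026; Harbor Precinct 1,119,126.73 → $1,119,127; South Ward 1,586,182.84 → $1,586,183.
Totals: Valley Borough $996,267 + $251,306 = $1,247,573; Lower Zone $996,267 + $1,914,026 = $2,910,293; Harbor Precinct $996,267 + $1,119,127 = $2,115,394; South Ward $996,267 + $1,586,183 = $2,582,450.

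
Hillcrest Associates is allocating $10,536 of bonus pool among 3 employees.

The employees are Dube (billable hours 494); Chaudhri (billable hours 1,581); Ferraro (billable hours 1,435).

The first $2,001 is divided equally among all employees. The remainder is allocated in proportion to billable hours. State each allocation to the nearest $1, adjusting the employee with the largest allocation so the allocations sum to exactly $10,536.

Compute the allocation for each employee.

Dube: $1,868 · Chaudhri: $4,512 · Ferraro: $4,156

First tranche $2,001 split equally: $667 each.
Remainder $8,535 by billable hours (total 3,510): Dube 1,201.22 → $1,201; Chaudhri 3,844.40 → $3,844; Ferraro 3,489.38 → $3,489.
Rounding difference +$1 on remainder applied to Chaudhri.
Totals: Dube $667 + $1,201 = $1,868; Chaudhri $667 + $3,845 = $4,512; Ferraro $667 + $3,489 = $4,156.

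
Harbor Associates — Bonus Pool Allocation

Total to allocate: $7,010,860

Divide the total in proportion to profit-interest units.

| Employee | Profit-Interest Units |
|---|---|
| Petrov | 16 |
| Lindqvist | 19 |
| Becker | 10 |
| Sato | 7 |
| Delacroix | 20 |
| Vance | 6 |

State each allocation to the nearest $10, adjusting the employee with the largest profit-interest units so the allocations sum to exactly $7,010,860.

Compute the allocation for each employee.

Total profit-interest units = 16 + 19 + 10 + 7 + 20 + 6 = 78.
Unrounded shares: Petrov 1,438,125.13; Lindqvist 1,707,773.59; Becker 898,828.21; Sato 629,179.74; Delacroix 1,797,656.41; Vance 539,296.92.
Rounded to nearest $10: Petrov $1,438,130; Lindqvist $1,707,770; Becker $898,830; Sato $629,180; Delacroix $1,797,660; Vance $539,300. Sum = $7,010,870.
Difference $7,010,860 − $7,010,870 = −$10 applied to largest profit-interest units (Delacroix): Delacroix becomes $1,797,650.

Petrov: $1,438,130 · Lindqvist: $1,707,770 · Becker: $898,830 · Sato: $629,180 · Delacroix: $1,797,650 · Vance: $539,300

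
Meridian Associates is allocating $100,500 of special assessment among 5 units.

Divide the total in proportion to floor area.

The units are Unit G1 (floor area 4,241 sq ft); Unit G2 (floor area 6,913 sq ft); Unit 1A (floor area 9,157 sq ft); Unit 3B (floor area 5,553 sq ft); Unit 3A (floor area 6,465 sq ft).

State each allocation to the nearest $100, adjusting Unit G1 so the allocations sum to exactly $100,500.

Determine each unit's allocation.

Sum of floor area: 32,329.
Pro-rata amounts: Unit G1 4,241/32,329 × $100,500 = 13,183.84; Unit G2 6,913/32,329 × $100,500 = 21,490.19; Unit 1A 9,157/32,329 × $100,500 = 28,466.04; Unit 3B 5,553/32,329 × $100,500 = 17,262.41; Unit 3A 6,465/32,329 × $100,500 = 20,097.51.
At nearest $100: Unit G1 $13,200; Unit G2 $21,500; Unit 1A $28,500; Unit 3B $17,300; Unit 3A $20,100. Sum = $100,600.
Difference $100,500 − $100,600 = −$100 applied to Unit G1: Unit G1 becomes $13,100.

Unit G1: $13,100 | Unit G2: $21,500 | Unit 1A: $28,500 | Unit 3B: $17,300 | Unit 3A: $20,100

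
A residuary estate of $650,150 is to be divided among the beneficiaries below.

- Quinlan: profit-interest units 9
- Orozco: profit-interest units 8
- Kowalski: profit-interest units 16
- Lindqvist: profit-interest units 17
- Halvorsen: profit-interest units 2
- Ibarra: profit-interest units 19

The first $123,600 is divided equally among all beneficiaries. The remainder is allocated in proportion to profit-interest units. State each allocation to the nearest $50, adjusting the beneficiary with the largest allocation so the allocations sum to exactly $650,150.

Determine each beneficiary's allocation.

Quinlan: $87,350; Orozco: $79,950; Kowalski: $139,250; Lindqvist: $146,700; Halvorsen: $35,450; Ibarra: $161,450

Equal tier: $123,600 ÷ 6 = $20,600 apiece.
Remainder $526,550 by profit-interest units (total 71): Quinlan 66,745.77 → $66,750; Orozco 59,329.58 → $59,350; Kowalski 118,659.15 → $118,650; Lindqvist 126,075.35 → $126,100; Halvorsen 14,832.39 → $14,850; Ibarra 140,907.75 → $140,900.
Rounding difference −$50 on remainder applied to Ibarra.
Totals: Quinlan $20,600 + $66,750 = $87,350; Orozco $20,600 + $59,350 = $79,950; Kowalski $20,600 + $118,650 = $139,250; Lindqvist $20,600 + $126,100 = $146,700; Halvorsen $20,600 + $14,850 = $35,450; Ibarra $20,600 + $140,850 = $161,450.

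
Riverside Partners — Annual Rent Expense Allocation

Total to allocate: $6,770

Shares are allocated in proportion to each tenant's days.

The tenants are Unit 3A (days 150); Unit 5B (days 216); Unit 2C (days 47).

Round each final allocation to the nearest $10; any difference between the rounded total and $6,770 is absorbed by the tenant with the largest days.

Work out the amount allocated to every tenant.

Unit 3A: $2,460 · Unit 5B: $3,540 · Unit 2C: $770

Combined days = 150 + 216 + 47 = 413.
Unrounded shares: Unit 3A 2,458.84; Unit 5B 3,540.73; Unit 2C 770.44.
At nearest $10: Unit 3A $2,460; Unit 5B $3,540; Unit 2C $770. Sum = $6,770.
Sum already equals the total — no adjustment.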